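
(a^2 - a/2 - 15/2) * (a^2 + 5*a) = a^4 + 9*a^3/2 - 10*a^2 - 75*a/2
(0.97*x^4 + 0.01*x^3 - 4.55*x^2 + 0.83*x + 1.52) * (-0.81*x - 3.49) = -0.7857*x^5 - 3.3934*x^4 + 3.6506*x^3 + 15.2072*x^2 - 4.1279*x - 5.3048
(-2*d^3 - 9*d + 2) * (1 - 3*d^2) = 6*d^5 + 25*d^3 - 6*d^2 - 9*d + 2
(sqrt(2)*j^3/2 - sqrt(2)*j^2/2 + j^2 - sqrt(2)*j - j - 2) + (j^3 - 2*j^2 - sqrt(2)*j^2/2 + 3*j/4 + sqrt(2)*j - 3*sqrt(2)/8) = sqrt(2)*j^3/2 + j^3 - sqrt(2)*j^2 - j^2 - j/4 - 2 - 3*sqrt(2)/8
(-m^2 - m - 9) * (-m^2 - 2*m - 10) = m^4 + 3*m^3 + 21*m^2 + 28*m + 90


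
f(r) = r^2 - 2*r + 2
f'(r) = 2*r - 2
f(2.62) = 3.62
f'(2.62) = 3.24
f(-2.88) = 16.05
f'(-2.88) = -7.76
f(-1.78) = 8.73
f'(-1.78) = -5.56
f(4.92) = 16.37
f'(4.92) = 7.84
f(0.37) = 1.40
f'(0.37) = -1.26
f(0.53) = 1.22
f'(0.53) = -0.94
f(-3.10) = 17.81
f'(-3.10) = -8.20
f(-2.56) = 13.67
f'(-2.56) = -7.12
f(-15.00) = 257.00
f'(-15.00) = -32.00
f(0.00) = 2.00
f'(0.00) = -2.00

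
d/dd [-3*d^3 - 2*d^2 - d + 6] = -9*d^2 - 4*d - 1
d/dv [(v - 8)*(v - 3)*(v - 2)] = 3*v^2 - 26*v + 46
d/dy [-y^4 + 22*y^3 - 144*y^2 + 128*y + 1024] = -4*y^3 + 66*y^2 - 288*y + 128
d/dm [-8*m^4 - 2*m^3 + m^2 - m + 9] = -32*m^3 - 6*m^2 + 2*m - 1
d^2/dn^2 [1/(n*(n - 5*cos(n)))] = (-5*n^2*(n - 5*cos(n))*cos(n) + 2*n^2*(5*sin(n) + 1)^2 + 2*n*(n - 5*cos(n))*(5*sin(n) + 1) + 2*(n - 5*cos(n))^2)/(n^3*(n - 5*cos(n))^3)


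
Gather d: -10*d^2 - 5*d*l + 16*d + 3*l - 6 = -10*d^2 + d*(16 - 5*l) + 3*l - 6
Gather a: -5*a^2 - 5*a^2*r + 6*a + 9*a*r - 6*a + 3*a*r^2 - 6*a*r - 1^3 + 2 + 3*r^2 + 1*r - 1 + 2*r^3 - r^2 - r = a^2*(-5*r - 5) + a*(3*r^2 + 3*r) + 2*r^3 + 2*r^2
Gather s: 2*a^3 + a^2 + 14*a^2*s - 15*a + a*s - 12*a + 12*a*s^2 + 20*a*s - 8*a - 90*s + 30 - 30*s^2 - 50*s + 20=2*a^3 + a^2 - 35*a + s^2*(12*a - 30) + s*(14*a^2 + 21*a - 140) + 50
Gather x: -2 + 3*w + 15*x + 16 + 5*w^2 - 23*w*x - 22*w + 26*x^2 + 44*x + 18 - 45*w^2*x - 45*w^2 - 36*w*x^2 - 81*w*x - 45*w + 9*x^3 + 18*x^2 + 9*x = -40*w^2 - 64*w + 9*x^3 + x^2*(44 - 36*w) + x*(-45*w^2 - 104*w + 68) + 32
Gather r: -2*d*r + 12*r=r*(12 - 2*d)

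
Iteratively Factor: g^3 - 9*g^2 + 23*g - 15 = (g - 3)*(g^2 - 6*g + 5) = (g - 3)*(g - 1)*(g - 5)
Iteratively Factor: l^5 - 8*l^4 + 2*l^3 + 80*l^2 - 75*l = (l - 1)*(l^4 - 7*l^3 - 5*l^2 + 75*l) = l*(l - 1)*(l^3 - 7*l^2 - 5*l + 75) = l*(l - 1)*(l + 3)*(l^2 - 10*l + 25) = l*(l - 5)*(l - 1)*(l + 3)*(l - 5)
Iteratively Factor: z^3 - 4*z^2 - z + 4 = (z - 1)*(z^2 - 3*z - 4) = (z - 1)*(z + 1)*(z - 4)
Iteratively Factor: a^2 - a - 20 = (a - 5)*(a + 4)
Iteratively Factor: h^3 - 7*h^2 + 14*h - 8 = (h - 2)*(h^2 - 5*h + 4) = (h - 4)*(h - 2)*(h - 1)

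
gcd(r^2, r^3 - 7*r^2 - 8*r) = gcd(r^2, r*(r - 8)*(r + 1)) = r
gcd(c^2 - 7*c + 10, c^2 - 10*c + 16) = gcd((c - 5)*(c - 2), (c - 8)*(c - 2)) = c - 2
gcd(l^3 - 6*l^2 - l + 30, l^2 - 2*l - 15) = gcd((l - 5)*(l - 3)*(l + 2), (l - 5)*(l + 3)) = l - 5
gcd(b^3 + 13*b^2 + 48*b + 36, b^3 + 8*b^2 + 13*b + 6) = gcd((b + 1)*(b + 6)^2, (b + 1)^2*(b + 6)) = b^2 + 7*b + 6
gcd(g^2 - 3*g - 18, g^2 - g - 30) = g - 6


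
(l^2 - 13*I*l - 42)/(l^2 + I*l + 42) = (l - 7*I)/(l + 7*I)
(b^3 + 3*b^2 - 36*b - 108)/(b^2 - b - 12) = (b^2 - 36)/(b - 4)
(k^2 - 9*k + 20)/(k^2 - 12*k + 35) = (k - 4)/(k - 7)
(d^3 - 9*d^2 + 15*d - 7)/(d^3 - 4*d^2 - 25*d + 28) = (d - 1)/(d + 4)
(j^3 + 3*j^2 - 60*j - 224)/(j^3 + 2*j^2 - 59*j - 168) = (j + 4)/(j + 3)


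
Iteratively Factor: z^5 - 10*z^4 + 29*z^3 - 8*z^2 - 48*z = (z - 3)*(z^4 - 7*z^3 + 8*z^2 + 16*z) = (z - 4)*(z - 3)*(z^3 - 3*z^2 - 4*z) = z*(z - 4)*(z - 3)*(z^2 - 3*z - 4) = z*(z - 4)*(z - 3)*(z + 1)*(z - 4)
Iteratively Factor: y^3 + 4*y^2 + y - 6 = (y + 3)*(y^2 + y - 2) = (y + 2)*(y + 3)*(y - 1)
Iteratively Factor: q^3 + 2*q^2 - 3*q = (q + 3)*(q^2 - q) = q*(q + 3)*(q - 1)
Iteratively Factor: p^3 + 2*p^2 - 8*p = (p + 4)*(p^2 - 2*p) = p*(p + 4)*(p - 2)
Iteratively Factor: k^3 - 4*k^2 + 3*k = (k)*(k^2 - 4*k + 3) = k*(k - 1)*(k - 3)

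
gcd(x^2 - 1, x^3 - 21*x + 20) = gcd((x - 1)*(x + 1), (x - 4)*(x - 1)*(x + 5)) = x - 1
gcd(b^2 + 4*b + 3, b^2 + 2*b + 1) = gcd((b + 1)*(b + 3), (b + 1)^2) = b + 1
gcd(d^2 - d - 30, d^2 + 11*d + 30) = d + 5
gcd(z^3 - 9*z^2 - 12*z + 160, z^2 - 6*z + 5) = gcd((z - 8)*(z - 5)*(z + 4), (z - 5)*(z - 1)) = z - 5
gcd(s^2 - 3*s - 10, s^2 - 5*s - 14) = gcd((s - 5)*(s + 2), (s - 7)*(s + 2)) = s + 2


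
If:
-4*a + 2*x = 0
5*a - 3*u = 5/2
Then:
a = x/2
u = 5*x/6 - 5/6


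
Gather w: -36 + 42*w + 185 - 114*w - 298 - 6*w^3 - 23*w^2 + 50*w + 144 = -6*w^3 - 23*w^2 - 22*w - 5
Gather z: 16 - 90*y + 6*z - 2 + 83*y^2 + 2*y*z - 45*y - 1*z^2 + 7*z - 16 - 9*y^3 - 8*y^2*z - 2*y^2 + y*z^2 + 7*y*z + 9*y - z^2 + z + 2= -9*y^3 + 81*y^2 - 126*y + z^2*(y - 2) + z*(-8*y^2 + 9*y + 14)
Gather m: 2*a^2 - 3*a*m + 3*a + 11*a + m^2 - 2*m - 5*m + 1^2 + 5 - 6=2*a^2 + 14*a + m^2 + m*(-3*a - 7)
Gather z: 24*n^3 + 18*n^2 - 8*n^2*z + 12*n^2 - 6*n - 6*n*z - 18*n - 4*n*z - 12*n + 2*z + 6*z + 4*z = 24*n^3 + 30*n^2 - 36*n + z*(-8*n^2 - 10*n + 12)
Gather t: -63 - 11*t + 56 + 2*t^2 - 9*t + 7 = 2*t^2 - 20*t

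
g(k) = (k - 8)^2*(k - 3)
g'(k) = (k - 8)^2 + (k - 3)*(2*k - 16) = (k - 8)*(3*k - 14)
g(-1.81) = -462.90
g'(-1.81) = 190.61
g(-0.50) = -252.88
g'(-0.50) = 131.75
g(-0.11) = -204.55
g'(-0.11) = 116.22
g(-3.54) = -870.94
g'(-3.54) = 284.11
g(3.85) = 14.64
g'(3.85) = 10.17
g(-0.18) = -212.78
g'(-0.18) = 118.94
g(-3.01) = -728.53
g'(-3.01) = 253.56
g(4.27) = 17.67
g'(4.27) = 4.44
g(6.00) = 12.00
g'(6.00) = -8.00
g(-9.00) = -3468.00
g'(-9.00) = 697.00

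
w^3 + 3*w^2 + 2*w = w*(w + 1)*(w + 2)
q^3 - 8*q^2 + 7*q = q*(q - 7)*(q - 1)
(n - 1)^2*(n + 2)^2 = n^4 + 2*n^3 - 3*n^2 - 4*n + 4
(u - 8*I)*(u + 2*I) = u^2 - 6*I*u + 16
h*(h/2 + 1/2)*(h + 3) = h^3/2 + 2*h^2 + 3*h/2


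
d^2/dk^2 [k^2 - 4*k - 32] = 2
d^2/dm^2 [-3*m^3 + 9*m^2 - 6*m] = 18 - 18*m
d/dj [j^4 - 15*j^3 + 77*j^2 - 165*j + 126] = 4*j^3 - 45*j^2 + 154*j - 165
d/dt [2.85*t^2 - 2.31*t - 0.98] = 5.7*t - 2.31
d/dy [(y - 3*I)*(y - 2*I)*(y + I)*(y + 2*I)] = 4*y^3 - 6*I*y^2 + 14*y - 8*I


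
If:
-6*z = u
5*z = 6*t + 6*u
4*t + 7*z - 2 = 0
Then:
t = 41/103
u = -36/103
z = 6/103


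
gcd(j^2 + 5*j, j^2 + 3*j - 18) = 1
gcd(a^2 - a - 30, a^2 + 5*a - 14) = 1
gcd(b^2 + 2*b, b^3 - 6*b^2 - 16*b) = b^2 + 2*b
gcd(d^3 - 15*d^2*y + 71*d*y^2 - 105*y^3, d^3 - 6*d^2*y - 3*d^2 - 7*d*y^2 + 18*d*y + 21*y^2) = -d + 7*y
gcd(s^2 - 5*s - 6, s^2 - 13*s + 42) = s - 6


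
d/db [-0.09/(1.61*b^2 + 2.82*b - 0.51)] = (0.2898*b + 0.2538)/(1.61*b^2 + 2.82*b - 0.51)^2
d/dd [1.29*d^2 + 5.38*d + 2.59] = 2.58*d + 5.38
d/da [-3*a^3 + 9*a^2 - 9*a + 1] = -9*a^2 + 18*a - 9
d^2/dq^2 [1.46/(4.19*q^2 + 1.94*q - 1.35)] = (-51.263812*q^2 - 23.735512*q + 1.46*(8.38*q + 1.94)*(16.76*q + 3.88) + 16.51698)/(4.19*q^2 + 1.94*q - 1.35)^3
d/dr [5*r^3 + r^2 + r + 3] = 15*r^2 + 2*r + 1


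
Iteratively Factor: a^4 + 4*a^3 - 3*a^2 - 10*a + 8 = (a - 1)*(a^3 + 5*a^2 + 2*a - 8) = (a - 1)^2*(a^2 + 6*a + 8) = (a - 1)^2*(a + 4)*(a + 2)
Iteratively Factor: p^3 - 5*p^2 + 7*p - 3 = (p - 1)*(p^2 - 4*p + 3) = (p - 1)^2*(p - 3)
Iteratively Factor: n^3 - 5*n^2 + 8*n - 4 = (n - 1)*(n^2 - 4*n + 4) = (n - 2)*(n - 1)*(n - 2)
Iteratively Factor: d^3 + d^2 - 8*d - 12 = (d + 2)*(d^2 - d - 6) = (d - 3)*(d + 2)*(d + 2)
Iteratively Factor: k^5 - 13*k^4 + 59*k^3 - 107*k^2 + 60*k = (k)*(k^4 - 13*k^3 + 59*k^2 - 107*k + 60) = k*(k - 3)*(k^3 - 10*k^2 + 29*k - 20) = k*(k - 4)*(k - 3)*(k^2 - 6*k + 5) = k*(k - 4)*(k - 3)*(k - 1)*(k - 5)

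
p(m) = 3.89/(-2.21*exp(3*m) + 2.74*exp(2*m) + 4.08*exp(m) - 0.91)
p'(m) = 3.89*(6.63*exp(3*m) - 5.48*exp(2*m) - 4.08*exp(m))/(-2.21*exp(3*m) + 2.74*exp(2*m) + 4.08*exp(m) - 0.91)^2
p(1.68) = -0.02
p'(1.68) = 0.06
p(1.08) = -0.18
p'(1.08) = 0.92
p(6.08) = -0.00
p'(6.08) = 0.00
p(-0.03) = 1.08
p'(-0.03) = -0.91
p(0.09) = 0.99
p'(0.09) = -0.59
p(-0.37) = 1.56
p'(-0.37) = -2.04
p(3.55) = -0.00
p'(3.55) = 0.00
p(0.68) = 4.73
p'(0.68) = 124.04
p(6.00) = 0.00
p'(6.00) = 0.00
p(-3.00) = -5.55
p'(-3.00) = -1.71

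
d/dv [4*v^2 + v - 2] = 8*v + 1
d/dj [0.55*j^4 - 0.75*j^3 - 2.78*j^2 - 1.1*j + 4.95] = 2.2*j^3 - 2.25*j^2 - 5.56*j - 1.1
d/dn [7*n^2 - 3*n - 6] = 14*n - 3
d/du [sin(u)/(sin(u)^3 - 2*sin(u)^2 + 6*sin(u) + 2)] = 2*(-sin(u)^3 + sin(u)^2 + 1)*cos(u)/(sin(u)^3 - 2*sin(u)^2 + 6*sin(u) + 2)^2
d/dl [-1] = 0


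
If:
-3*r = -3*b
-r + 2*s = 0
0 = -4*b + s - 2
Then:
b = -4/7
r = -4/7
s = -2/7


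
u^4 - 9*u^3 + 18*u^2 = u^2*(u - 6)*(u - 3)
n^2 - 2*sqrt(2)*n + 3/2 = (n - 3*sqrt(2)/2)*(n - sqrt(2)/2)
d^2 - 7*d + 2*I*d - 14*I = (d - 7)*(d + 2*I)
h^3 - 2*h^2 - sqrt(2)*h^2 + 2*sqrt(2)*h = h*(h - 2)*(h - sqrt(2))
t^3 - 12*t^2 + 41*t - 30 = (t - 6)*(t - 5)*(t - 1)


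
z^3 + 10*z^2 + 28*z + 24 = (z + 2)^2*(z + 6)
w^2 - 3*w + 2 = (w - 2)*(w - 1)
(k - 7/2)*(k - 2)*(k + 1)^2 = k^4 - 7*k^3/2 - 3*k^2 + 17*k/2 + 7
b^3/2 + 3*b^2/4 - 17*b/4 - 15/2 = (b/2 + 1)*(b - 3)*(b + 5/2)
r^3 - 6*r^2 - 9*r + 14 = (r - 7)*(r - 1)*(r + 2)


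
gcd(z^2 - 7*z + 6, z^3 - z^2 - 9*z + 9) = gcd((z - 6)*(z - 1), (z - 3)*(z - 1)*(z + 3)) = z - 1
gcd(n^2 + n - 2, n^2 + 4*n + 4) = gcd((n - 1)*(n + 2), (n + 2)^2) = n + 2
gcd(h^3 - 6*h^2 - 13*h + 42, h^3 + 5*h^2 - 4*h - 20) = h - 2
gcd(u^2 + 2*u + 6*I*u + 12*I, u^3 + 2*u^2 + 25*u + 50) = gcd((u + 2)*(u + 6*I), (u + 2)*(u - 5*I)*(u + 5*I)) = u + 2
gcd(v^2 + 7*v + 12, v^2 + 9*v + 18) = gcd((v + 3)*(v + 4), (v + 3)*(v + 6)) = v + 3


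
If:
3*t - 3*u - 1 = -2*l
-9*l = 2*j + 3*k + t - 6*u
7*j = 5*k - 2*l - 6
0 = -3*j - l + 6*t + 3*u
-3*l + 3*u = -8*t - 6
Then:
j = -599/392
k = -649/784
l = 437/1568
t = -673/1568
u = -2713/4704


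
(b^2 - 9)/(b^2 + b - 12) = (b + 3)/(b + 4)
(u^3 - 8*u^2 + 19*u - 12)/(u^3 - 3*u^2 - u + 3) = (u - 4)/(u + 1)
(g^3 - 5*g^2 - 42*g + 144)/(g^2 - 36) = (g^2 - 11*g + 24)/(g - 6)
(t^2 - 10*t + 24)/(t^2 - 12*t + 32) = (t - 6)/(t - 8)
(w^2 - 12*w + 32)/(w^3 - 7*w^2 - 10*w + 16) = (w - 4)/(w^2 + w - 2)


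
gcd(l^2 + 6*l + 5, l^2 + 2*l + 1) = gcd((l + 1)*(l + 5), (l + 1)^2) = l + 1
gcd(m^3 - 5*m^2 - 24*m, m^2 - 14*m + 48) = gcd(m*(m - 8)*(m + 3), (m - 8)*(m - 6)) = m - 8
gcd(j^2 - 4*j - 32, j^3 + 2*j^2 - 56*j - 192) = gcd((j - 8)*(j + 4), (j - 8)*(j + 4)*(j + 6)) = j^2 - 4*j - 32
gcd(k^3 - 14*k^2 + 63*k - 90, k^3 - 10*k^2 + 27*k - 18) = k^2 - 9*k + 18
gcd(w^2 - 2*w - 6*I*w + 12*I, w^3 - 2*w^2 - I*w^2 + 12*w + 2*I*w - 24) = w - 2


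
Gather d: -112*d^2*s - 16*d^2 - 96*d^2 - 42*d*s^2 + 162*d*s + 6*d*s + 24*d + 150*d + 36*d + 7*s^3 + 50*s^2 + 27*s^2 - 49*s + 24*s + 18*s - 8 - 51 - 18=d^2*(-112*s - 112) + d*(-42*s^2 + 168*s + 210) + 7*s^3 + 77*s^2 - 7*s - 77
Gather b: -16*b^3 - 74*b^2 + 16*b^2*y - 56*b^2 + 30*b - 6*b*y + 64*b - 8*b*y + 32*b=-16*b^3 + b^2*(16*y - 130) + b*(126 - 14*y)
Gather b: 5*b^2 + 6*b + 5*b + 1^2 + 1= 5*b^2 + 11*b + 2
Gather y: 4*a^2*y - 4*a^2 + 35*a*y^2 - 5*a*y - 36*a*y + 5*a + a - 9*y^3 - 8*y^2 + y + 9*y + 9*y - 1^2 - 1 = -4*a^2 + 6*a - 9*y^3 + y^2*(35*a - 8) + y*(4*a^2 - 41*a + 19) - 2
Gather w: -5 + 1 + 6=2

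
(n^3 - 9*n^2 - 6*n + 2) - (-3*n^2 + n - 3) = n^3 - 6*n^2 - 7*n + 5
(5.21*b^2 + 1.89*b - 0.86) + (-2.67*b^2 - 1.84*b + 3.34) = 2.54*b^2 + 0.0499999999999998*b + 2.48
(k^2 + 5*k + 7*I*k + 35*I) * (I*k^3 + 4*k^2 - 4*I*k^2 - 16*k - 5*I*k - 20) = I*k^5 - 3*k^4 + I*k^4 - 3*k^3 + 3*I*k^3 + 75*k^2 + 3*I*k^2 + 75*k - 700*I*k - 700*I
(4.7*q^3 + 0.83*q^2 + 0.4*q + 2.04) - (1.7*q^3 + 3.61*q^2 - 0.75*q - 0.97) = 3.0*q^3 - 2.78*q^2 + 1.15*q + 3.01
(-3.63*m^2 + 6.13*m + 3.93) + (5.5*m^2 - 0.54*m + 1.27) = 1.87*m^2 + 5.59*m + 5.2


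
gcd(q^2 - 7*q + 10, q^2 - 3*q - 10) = q - 5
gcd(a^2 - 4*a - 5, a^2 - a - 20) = a - 5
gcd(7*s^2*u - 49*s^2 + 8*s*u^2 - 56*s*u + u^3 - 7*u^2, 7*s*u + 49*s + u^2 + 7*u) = 7*s + u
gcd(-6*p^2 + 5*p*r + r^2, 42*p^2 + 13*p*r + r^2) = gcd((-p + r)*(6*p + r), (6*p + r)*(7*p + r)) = 6*p + r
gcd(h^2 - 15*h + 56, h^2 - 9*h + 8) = h - 8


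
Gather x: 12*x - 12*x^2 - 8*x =-12*x^2 + 4*x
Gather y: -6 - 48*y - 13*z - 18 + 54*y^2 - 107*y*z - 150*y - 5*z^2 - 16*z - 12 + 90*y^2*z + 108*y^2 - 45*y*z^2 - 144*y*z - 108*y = y^2*(90*z + 162) + y*(-45*z^2 - 251*z - 306) - 5*z^2 - 29*z - 36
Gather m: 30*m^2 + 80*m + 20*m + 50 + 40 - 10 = 30*m^2 + 100*m + 80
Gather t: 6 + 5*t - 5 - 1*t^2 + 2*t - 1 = -t^2 + 7*t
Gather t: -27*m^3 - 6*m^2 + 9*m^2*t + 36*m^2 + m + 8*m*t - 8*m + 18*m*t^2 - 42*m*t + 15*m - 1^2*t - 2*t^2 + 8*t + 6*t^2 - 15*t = -27*m^3 + 30*m^2 + 8*m + t^2*(18*m + 4) + t*(9*m^2 - 34*m - 8)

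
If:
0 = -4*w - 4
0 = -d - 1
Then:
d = -1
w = -1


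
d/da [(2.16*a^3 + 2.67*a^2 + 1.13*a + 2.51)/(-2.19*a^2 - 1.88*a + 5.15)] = (-4.7304*a^4 - 8.1216*a^3 + 30.8271*a^2 + 38.4948*a + 10.5383)/(4.7961*a^4 + 8.2344*a^3 - 19.0226*a^2 - 19.364*a + 26.5225)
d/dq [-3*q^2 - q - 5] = -6*q - 1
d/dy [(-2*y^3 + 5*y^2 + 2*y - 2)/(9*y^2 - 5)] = 2*(-9*y^4 + 6*y^2 - 7*y - 5)/(81*y^4 - 90*y^2 + 25)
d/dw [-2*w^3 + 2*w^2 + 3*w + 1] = -6*w^2 + 4*w + 3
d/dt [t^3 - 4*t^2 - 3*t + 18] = 3*t^2 - 8*t - 3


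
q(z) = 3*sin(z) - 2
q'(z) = 3*cos(z)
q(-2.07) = -4.63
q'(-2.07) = -1.44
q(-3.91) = 0.08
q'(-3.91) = -2.16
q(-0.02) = -2.06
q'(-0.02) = 3.00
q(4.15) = -4.54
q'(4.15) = -1.60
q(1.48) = 0.99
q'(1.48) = 0.27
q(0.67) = -0.14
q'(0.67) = 2.35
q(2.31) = 0.22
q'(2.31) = -2.02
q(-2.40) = -4.03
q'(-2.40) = -2.21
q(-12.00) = -0.39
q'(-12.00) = 2.53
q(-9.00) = -3.24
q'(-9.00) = -2.73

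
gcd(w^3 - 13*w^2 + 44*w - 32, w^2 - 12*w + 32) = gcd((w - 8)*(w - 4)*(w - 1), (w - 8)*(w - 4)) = w^2 - 12*w + 32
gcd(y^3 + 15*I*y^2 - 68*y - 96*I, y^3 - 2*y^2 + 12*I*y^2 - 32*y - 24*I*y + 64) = y^2 + 12*I*y - 32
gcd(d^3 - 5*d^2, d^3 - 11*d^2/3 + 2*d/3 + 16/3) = 1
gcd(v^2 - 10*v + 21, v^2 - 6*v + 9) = v - 3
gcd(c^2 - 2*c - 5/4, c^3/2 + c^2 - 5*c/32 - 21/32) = 1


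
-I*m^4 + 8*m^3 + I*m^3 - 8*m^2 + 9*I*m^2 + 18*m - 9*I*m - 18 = (m - I)*(m + 3*I)*(m + 6*I)*(-I*m + I)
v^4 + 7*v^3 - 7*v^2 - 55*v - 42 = (v - 3)*(v + 1)*(v + 2)*(v + 7)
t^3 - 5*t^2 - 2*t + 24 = (t - 4)*(t - 3)*(t + 2)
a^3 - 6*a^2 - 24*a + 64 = (a - 8)*(a - 2)*(a + 4)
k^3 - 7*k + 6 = (k - 2)*(k - 1)*(k + 3)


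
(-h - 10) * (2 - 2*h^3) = 2*h^4 + 20*h^3 - 2*h - 20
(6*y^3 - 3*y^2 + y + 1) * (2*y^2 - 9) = 12*y^5 - 6*y^4 - 52*y^3 + 29*y^2 - 9*y - 9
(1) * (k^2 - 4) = k^2 - 4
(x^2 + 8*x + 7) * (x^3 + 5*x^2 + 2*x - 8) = x^5 + 13*x^4 + 49*x^3 + 43*x^2 - 50*x - 56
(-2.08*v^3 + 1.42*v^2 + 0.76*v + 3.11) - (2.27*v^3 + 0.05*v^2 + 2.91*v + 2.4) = -4.35*v^3 + 1.37*v^2 - 2.15*v + 0.71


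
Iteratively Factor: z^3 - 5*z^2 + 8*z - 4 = (z - 2)*(z^2 - 3*z + 2) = (z - 2)^2*(z - 1)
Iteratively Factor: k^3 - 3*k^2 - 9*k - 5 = (k + 1)*(k^2 - 4*k - 5) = (k - 5)*(k + 1)*(k + 1)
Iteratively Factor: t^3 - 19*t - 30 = (t + 3)*(t^2 - 3*t - 10) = (t + 2)*(t + 3)*(t - 5)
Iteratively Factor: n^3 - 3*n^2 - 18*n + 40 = (n + 4)*(n^2 - 7*n + 10) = (n - 5)*(n + 4)*(n - 2)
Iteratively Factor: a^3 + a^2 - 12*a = (a - 3)*(a^2 + 4*a) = (a - 3)*(a + 4)*(a)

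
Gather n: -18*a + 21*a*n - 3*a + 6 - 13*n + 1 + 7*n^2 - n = -21*a + 7*n^2 + n*(21*a - 14) + 7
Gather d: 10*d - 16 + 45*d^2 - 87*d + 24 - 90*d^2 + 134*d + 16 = -45*d^2 + 57*d + 24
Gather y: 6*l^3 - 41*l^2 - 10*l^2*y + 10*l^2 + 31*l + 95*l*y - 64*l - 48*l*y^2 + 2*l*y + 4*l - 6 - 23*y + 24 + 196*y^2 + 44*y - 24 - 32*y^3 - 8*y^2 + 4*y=6*l^3 - 31*l^2 - 29*l - 32*y^3 + y^2*(188 - 48*l) + y*(-10*l^2 + 97*l + 25) - 6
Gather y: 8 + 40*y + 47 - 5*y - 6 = 35*y + 49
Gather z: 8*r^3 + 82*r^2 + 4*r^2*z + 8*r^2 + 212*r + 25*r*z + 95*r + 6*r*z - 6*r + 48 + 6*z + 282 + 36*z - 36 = 8*r^3 + 90*r^2 + 301*r + z*(4*r^2 + 31*r + 42) + 294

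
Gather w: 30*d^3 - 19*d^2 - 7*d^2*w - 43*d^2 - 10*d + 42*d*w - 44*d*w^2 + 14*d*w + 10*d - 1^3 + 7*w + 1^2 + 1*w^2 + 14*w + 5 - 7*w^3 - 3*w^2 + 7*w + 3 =30*d^3 - 62*d^2 - 7*w^3 + w^2*(-44*d - 2) + w*(-7*d^2 + 56*d + 28) + 8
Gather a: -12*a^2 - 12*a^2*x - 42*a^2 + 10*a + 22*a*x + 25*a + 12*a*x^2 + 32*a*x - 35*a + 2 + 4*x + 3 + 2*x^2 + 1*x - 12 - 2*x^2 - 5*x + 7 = a^2*(-12*x - 54) + a*(12*x^2 + 54*x)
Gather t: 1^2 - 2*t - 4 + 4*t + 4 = 2*t + 1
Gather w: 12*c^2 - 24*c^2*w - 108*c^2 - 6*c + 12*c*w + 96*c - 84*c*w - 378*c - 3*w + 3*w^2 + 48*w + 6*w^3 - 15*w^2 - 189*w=-96*c^2 - 288*c + 6*w^3 - 12*w^2 + w*(-24*c^2 - 72*c - 144)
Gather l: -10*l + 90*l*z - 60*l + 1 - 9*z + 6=l*(90*z - 70) - 9*z + 7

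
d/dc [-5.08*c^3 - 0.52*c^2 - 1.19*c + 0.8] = -15.24*c^2 - 1.04*c - 1.19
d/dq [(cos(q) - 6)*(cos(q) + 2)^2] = (10 - 3*cos(q))*(cos(q) + 2)*sin(q)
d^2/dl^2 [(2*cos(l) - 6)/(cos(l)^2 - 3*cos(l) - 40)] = 2*(9*sin(l)^4*cos(l) - 9*sin(l)^4 + 627*sin(l)^2 + 7457*cos(l)/4 + 273*cos(3*l)/4 - cos(5*l)/2 - 84)/(sin(l)^2 + 3*cos(l) + 39)^3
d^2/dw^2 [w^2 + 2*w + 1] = 2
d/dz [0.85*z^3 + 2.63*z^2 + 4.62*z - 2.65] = 2.55*z^2 + 5.26*z + 4.62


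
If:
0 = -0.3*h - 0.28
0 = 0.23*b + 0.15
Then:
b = -0.65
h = -0.93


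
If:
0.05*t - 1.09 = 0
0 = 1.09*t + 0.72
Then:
No Solution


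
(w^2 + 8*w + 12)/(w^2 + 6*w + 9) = (w^2 + 8*w + 12)/(w^2 + 6*w + 9)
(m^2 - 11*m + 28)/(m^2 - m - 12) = (m - 7)/(m + 3)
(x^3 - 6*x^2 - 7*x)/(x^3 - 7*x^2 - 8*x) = (x - 7)/(x - 8)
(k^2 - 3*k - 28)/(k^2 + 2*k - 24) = (k^2 - 3*k - 28)/(k^2 + 2*k - 24)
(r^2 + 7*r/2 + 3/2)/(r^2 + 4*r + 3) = (r + 1/2)/(r + 1)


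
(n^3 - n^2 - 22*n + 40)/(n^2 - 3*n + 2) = (n^2 + n - 20)/(n - 1)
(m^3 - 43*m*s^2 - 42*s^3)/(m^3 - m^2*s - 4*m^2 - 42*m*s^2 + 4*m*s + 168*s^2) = (m + s)/(m - 4)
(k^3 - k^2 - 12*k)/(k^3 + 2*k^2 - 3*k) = (k - 4)/(k - 1)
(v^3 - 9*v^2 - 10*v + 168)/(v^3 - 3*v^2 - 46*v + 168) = (v^2 - 3*v - 28)/(v^2 + 3*v - 28)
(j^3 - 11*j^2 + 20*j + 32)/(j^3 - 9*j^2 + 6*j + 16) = (j - 4)/(j - 2)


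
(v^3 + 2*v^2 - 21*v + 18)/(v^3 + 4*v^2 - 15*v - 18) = (v - 1)/(v + 1)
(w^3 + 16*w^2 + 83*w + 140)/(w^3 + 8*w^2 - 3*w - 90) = (w^2 + 11*w + 28)/(w^2 + 3*w - 18)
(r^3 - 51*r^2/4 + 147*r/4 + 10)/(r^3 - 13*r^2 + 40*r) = (r + 1/4)/r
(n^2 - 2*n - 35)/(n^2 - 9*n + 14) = (n + 5)/(n - 2)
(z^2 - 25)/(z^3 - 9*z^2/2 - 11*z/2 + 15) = 2*(z + 5)/(2*z^2 + z - 6)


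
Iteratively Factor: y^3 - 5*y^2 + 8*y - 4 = (y - 1)*(y^2 - 4*y + 4) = (y - 2)*(y - 1)*(y - 2)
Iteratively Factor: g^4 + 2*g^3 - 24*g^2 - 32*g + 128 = (g + 4)*(g^3 - 2*g^2 - 16*g + 32) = (g + 4)^2*(g^2 - 6*g + 8) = (g - 2)*(g + 4)^2*(g - 4)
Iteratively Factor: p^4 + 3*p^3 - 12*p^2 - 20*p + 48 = (p - 2)*(p^3 + 5*p^2 - 2*p - 24) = (p - 2)*(p + 4)*(p^2 + p - 6) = (p - 2)^2*(p + 4)*(p + 3)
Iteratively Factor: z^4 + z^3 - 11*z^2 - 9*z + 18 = (z + 3)*(z^3 - 2*z^2 - 5*z + 6) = (z + 2)*(z + 3)*(z^2 - 4*z + 3) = (z - 3)*(z + 2)*(z + 3)*(z - 1)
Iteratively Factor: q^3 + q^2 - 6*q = (q + 3)*(q^2 - 2*q) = q*(q + 3)*(q - 2)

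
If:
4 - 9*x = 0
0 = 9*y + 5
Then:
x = 4/9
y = -5/9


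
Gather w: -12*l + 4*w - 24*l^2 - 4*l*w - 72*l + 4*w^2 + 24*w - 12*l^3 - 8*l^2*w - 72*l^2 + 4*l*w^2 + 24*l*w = -12*l^3 - 96*l^2 - 84*l + w^2*(4*l + 4) + w*(-8*l^2 + 20*l + 28)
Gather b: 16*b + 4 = 16*b + 4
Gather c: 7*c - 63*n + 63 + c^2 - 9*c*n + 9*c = c^2 + c*(16 - 9*n) - 63*n + 63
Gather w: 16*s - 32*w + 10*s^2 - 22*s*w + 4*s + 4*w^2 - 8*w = 10*s^2 + 20*s + 4*w^2 + w*(-22*s - 40)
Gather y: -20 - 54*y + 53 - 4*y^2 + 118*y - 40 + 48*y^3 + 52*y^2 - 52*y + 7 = 48*y^3 + 48*y^2 + 12*y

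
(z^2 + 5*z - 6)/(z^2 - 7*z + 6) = (z + 6)/(z - 6)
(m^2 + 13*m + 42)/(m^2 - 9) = (m^2 + 13*m + 42)/(m^2 - 9)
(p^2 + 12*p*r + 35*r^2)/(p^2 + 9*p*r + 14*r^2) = (p + 5*r)/(p + 2*r)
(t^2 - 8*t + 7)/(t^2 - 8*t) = (t^2 - 8*t + 7)/(t*(t - 8))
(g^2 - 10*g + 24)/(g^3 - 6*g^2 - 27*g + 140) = (g - 6)/(g^2 - 2*g - 35)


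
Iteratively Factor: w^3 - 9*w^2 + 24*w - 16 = (w - 4)*(w^2 - 5*w + 4) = (w - 4)*(w - 1)*(w - 4)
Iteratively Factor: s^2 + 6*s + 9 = (s + 3)*(s + 3)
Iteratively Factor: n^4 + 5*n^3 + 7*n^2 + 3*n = (n + 3)*(n^3 + 2*n^2 + n) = n*(n + 3)*(n^2 + 2*n + 1) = n*(n + 1)*(n + 3)*(n + 1)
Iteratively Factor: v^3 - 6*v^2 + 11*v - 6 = (v - 1)*(v^2 - 5*v + 6) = (v - 2)*(v - 1)*(v - 3)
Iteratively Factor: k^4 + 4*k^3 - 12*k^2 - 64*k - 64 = (k + 2)*(k^3 + 2*k^2 - 16*k - 32) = (k + 2)*(k + 4)*(k^2 - 2*k - 8) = (k - 4)*(k + 2)*(k + 4)*(k + 2)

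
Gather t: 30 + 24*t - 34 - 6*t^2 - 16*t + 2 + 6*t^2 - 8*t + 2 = 0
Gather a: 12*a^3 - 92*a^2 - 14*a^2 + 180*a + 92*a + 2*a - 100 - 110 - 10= 12*a^3 - 106*a^2 + 274*a - 220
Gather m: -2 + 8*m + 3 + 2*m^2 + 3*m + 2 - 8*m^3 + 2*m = -8*m^3 + 2*m^2 + 13*m + 3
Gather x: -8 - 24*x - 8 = -24*x - 16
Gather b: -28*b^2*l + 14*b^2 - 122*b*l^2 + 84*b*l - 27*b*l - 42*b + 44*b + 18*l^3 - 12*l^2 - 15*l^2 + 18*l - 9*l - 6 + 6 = b^2*(14 - 28*l) + b*(-122*l^2 + 57*l + 2) + 18*l^3 - 27*l^2 + 9*l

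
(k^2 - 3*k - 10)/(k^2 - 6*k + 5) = (k + 2)/(k - 1)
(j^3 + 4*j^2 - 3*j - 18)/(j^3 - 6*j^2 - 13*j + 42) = (j + 3)/(j - 7)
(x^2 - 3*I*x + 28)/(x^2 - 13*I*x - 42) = (x + 4*I)/(x - 6*I)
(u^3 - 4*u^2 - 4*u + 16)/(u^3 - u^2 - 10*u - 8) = (u - 2)/(u + 1)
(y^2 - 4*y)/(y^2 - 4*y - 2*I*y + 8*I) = y/(y - 2*I)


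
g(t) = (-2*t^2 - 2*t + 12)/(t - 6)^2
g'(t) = (-4*t - 2)/(t - 6)^2 - 2*(-2*t^2 - 2*t + 12)/(t - 6)^3 = 2*(13*t - 6)/(t^3 - 18*t^2 + 108*t - 216)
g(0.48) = 0.35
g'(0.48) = -0.00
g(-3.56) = -0.07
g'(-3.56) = 0.12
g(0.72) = 0.34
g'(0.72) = -0.05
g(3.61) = -3.73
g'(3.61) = -6.00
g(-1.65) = 0.17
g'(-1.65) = 0.12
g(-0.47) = 0.30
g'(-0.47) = 0.09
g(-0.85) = 0.26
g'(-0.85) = 0.11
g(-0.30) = 0.31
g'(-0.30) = 0.08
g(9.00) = -18.67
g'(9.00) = 8.22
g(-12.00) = -0.78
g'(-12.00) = 0.06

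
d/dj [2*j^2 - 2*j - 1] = 4*j - 2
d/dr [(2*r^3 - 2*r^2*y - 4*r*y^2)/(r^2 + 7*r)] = 2*(r^2 + 14*r + 2*y^2 - 7*y)/(r^2 + 14*r + 49)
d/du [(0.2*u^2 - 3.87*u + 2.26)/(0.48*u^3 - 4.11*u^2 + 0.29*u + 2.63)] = (-0.096*u^4 + 3.7152*u^3 - 19.1021*u^2 + 19.6292*u - 10.8335)/(0.2304*u^6 - 3.9456*u^5 + 17.1705*u^4 + 0.141*u^3 - 21.5345*u^2 + 1.5254*u + 6.9169)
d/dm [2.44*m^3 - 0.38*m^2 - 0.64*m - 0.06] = 7.32*m^2 - 0.76*m - 0.64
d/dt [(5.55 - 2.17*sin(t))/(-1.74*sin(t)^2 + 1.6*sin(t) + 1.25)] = (-3.7758*sin(t)^2 + 19.314*sin(t) - 11.5925)*cos(t)/(3.0276*sin(t)^4 - 5.568*sin(t)^3 - 1.79*sin(t)^2 + 4.0*sin(t) + 1.5625)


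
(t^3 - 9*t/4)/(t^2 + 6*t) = (t^2 - 9/4)/(t + 6)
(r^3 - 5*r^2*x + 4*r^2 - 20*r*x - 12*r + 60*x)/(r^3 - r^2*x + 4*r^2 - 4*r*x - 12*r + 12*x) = (-r + 5*x)/(-r + x)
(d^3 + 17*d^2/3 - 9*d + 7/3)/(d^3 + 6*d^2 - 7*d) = (d - 1/3)/d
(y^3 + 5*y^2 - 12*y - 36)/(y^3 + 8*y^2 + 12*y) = (y - 3)/y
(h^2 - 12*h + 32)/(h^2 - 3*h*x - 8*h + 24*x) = (4 - h)/(-h + 3*x)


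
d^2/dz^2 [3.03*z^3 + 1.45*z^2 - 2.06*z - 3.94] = 18.18*z + 2.9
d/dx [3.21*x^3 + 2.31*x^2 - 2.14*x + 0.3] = 9.63*x^2 + 4.62*x - 2.14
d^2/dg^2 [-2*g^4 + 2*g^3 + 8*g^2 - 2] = -24*g^2 + 12*g + 16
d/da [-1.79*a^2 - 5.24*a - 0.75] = -3.58*a - 5.24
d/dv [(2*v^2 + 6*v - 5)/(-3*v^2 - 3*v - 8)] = (12*v^2 - 62*v - 63)/(9*v^4 + 18*v^3 + 57*v^2 + 48*v + 64)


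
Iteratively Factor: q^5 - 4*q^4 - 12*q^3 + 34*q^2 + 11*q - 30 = (q - 2)*(q^4 - 2*q^3 - 16*q^2 + 2*q + 15) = (q - 5)*(q - 2)*(q^3 + 3*q^2 - q - 3) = (q - 5)*(q - 2)*(q + 3)*(q^2 - 1) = (q - 5)*(q - 2)*(q - 1)*(q + 3)*(q + 1)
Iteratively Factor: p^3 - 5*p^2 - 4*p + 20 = (p + 2)*(p^2 - 7*p + 10) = (p - 5)*(p + 2)*(p - 2)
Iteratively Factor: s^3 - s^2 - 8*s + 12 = (s - 2)*(s^2 + s - 6) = (s - 2)^2*(s + 3)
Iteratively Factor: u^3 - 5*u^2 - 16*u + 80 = (u - 4)*(u^2 - u - 20) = (u - 5)*(u - 4)*(u + 4)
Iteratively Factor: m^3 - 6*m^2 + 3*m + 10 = (m + 1)*(m^2 - 7*m + 10) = (m - 2)*(m + 1)*(m - 5)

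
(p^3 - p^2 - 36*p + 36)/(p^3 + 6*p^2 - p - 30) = (p^3 - p^2 - 36*p + 36)/(p^3 + 6*p^2 - p - 30)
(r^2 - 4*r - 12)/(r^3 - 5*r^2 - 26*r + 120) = (r + 2)/(r^2 + r - 20)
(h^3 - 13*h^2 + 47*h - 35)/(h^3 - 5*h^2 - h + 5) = (h - 7)/(h + 1)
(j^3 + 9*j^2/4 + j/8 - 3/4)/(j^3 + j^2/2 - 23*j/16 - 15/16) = 2*(2*j^2 + 3*j - 2)/(4*j^2 - j - 5)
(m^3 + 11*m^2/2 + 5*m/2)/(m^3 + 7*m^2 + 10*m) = (m + 1/2)/(m + 2)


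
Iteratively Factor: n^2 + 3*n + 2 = (n + 1)*(n + 2)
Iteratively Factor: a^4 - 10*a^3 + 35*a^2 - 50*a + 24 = (a - 4)*(a^3 - 6*a^2 + 11*a - 6) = (a - 4)*(a - 2)*(a^2 - 4*a + 3) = (a - 4)*(a - 3)*(a - 2)*(a - 1)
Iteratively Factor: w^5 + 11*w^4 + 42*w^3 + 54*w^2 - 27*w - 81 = (w + 3)*(w^4 + 8*w^3 + 18*w^2 - 27) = (w - 1)*(w + 3)*(w^3 + 9*w^2 + 27*w + 27) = (w - 1)*(w + 3)^2*(w^2 + 6*w + 9) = (w - 1)*(w + 3)^3*(w + 3)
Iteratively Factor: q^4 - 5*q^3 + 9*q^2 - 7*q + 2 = (q - 1)*(q^3 - 4*q^2 + 5*q - 2) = (q - 2)*(q - 1)*(q^2 - 2*q + 1) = (q - 2)*(q - 1)^2*(q - 1)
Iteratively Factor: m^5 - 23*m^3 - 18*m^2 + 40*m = (m)*(m^4 - 23*m^2 - 18*m + 40) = m*(m - 1)*(m^3 + m^2 - 22*m - 40) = m*(m - 5)*(m - 1)*(m^2 + 6*m + 8) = m*(m - 5)*(m - 1)*(m + 2)*(m + 4)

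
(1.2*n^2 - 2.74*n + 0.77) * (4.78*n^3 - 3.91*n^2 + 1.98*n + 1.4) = 5.736*n^5 - 17.7892*n^4 + 16.77*n^3 - 6.7559*n^2 - 2.3114*n + 1.078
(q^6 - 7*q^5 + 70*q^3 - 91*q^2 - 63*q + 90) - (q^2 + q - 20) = q^6 - 7*q^5 + 70*q^3 - 92*q^2 - 64*q + 110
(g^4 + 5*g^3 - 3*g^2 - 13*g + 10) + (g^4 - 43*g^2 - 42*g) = 2*g^4 + 5*g^3 - 46*g^2 - 55*g + 10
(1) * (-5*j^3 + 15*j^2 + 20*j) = -5*j^3 + 15*j^2 + 20*j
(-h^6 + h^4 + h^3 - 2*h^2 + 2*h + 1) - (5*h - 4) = -h^6 + h^4 + h^3 - 2*h^2 - 3*h + 5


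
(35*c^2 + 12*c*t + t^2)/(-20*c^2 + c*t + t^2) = (7*c + t)/(-4*c + t)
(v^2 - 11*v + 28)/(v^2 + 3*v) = (v^2 - 11*v + 28)/(v*(v + 3))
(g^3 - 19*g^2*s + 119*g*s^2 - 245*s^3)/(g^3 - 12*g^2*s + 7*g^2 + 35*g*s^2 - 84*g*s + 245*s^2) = (g - 7*s)/(g + 7)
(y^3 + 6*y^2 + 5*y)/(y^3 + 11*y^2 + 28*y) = (y^2 + 6*y + 5)/(y^2 + 11*y + 28)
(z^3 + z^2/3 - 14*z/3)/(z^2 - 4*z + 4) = z*(3*z + 7)/(3*(z - 2))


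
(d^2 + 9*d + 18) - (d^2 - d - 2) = 10*d + 20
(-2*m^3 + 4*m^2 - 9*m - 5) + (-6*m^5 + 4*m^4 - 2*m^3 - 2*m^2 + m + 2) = -6*m^5 + 4*m^4 - 4*m^3 + 2*m^2 - 8*m - 3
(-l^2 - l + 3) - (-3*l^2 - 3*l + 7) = 2*l^2 + 2*l - 4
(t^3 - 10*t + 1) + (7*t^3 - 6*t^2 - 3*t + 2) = 8*t^3 - 6*t^2 - 13*t + 3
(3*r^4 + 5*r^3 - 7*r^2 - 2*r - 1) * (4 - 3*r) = -9*r^5 - 3*r^4 + 41*r^3 - 22*r^2 - 5*r - 4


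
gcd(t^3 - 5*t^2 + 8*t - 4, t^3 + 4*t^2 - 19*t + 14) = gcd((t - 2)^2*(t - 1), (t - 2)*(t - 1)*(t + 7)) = t^2 - 3*t + 2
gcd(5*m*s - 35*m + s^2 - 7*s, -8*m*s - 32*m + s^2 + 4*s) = 1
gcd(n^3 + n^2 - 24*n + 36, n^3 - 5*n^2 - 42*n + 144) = n^2 + 3*n - 18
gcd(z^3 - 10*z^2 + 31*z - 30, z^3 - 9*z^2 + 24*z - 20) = z^2 - 7*z + 10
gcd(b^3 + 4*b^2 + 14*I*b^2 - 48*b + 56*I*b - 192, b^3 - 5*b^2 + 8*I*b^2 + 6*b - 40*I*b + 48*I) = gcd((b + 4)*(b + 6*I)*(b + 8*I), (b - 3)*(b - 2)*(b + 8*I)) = b + 8*I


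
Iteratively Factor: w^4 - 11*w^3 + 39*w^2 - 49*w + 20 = (w - 4)*(w^3 - 7*w^2 + 11*w - 5) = (w - 4)*(w - 1)*(w^2 - 6*w + 5) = (w - 4)*(w - 1)^2*(w - 5)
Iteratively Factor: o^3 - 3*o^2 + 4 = (o - 2)*(o^2 - o - 2) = (o - 2)^2*(o + 1)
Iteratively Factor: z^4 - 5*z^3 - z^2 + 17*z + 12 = (z + 1)*(z^3 - 6*z^2 + 5*z + 12) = (z + 1)^2*(z^2 - 7*z + 12) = (z - 3)*(z + 1)^2*(z - 4)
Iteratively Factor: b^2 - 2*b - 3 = (b + 1)*(b - 3)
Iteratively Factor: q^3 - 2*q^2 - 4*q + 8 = (q + 2)*(q^2 - 4*q + 4) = (q - 2)*(q + 2)*(q - 2)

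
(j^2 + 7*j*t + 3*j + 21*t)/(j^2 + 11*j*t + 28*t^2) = (j + 3)/(j + 4*t)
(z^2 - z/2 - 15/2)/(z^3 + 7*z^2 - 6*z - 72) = (z + 5/2)/(z^2 + 10*z + 24)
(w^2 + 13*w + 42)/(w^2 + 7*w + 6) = (w + 7)/(w + 1)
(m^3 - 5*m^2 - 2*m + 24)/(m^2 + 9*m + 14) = (m^2 - 7*m + 12)/(m + 7)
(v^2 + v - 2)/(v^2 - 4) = (v - 1)/(v - 2)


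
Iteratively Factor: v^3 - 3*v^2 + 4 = (v + 1)*(v^2 - 4*v + 4) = (v - 2)*(v + 1)*(v - 2)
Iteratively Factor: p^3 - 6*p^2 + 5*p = (p - 1)*(p^2 - 5*p) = (p - 5)*(p - 1)*(p)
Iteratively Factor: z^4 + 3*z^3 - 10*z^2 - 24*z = (z + 4)*(z^3 - z^2 - 6*z) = (z + 2)*(z + 4)*(z^2 - 3*z) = (z - 3)*(z + 2)*(z + 4)*(z)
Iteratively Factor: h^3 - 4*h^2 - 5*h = (h)*(h^2 - 4*h - 5) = h*(h + 1)*(h - 5)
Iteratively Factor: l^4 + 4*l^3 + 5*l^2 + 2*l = (l + 2)*(l^3 + 2*l^2 + l) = l*(l + 2)*(l^2 + 2*l + 1) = l*(l + 1)*(l + 2)*(l + 1)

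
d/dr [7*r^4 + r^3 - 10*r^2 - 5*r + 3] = 28*r^3 + 3*r^2 - 20*r - 5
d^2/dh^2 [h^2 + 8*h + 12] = 2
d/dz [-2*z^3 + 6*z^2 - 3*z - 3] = -6*z^2 + 12*z - 3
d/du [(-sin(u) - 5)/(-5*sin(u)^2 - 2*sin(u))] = 5*(-10*sin(u) + cos(u)^2 - 3)*cos(u)/((5*sin(u) + 2)^2*sin(u)^2)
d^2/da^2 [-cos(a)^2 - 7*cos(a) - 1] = 7*cos(a) + 2*cos(2*a)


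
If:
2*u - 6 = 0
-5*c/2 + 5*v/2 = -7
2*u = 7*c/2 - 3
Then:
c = 18/7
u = 3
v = -8/35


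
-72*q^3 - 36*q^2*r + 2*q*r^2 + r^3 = (-6*q + r)*(2*q + r)*(6*q + r)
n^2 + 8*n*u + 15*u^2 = (n + 3*u)*(n + 5*u)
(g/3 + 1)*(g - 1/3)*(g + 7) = g^3/3 + 29*g^2/9 + 53*g/9 - 7/3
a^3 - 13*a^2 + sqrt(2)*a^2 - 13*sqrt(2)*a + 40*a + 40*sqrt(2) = (a - 8)*(a - 5)*(a + sqrt(2))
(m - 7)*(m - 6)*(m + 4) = m^3 - 9*m^2 - 10*m + 168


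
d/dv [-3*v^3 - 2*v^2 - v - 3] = -9*v^2 - 4*v - 1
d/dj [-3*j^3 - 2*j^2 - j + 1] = -9*j^2 - 4*j - 1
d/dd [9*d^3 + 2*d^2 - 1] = d*(27*d + 4)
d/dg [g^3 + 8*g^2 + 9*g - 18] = 3*g^2 + 16*g + 9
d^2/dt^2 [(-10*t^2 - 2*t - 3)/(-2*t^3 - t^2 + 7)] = 2*(40*t^6 + 24*t^5 + 84*t^4 + 1030*t^3 + 387*t^2 + 168*t + 511)/(8*t^9 + 12*t^8 + 6*t^7 - 83*t^6 - 84*t^5 - 21*t^4 + 294*t^3 + 147*t^2 - 343)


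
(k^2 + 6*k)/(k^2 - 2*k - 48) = k/(k - 8)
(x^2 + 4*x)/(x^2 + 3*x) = (x + 4)/(x + 3)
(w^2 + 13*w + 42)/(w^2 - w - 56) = (w + 6)/(w - 8)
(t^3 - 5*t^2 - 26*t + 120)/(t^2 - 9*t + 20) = (t^2 - t - 30)/(t - 5)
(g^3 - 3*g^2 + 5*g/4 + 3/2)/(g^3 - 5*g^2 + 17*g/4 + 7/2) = (2*g - 3)/(2*g - 7)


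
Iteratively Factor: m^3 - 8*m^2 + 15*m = (m - 5)*(m^2 - 3*m) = m*(m - 5)*(m - 3)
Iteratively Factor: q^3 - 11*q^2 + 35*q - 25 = (q - 1)*(q^2 - 10*q + 25) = (q - 5)*(q - 1)*(q - 5)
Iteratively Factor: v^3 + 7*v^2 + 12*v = (v + 3)*(v^2 + 4*v) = (v + 3)*(v + 4)*(v)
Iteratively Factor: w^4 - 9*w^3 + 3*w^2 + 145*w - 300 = (w - 3)*(w^3 - 6*w^2 - 15*w + 100) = (w - 5)*(w - 3)*(w^2 - w - 20) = (w - 5)*(w - 3)*(w + 4)*(w - 5)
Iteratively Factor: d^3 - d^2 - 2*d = (d)*(d^2 - d - 2) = d*(d - 2)*(d + 1)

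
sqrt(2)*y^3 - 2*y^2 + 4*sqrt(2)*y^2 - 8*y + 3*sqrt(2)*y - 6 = (y + 3)*(y - sqrt(2))*(sqrt(2)*y + sqrt(2))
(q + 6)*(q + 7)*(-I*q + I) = -I*q^3 - 12*I*q^2 - 29*I*q + 42*I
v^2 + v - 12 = (v - 3)*(v + 4)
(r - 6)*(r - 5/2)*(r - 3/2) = r^3 - 10*r^2 + 111*r/4 - 45/2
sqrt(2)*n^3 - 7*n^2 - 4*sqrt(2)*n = n*(n - 4*sqrt(2))*(sqrt(2)*n + 1)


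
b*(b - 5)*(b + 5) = b^3 - 25*b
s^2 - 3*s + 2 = (s - 2)*(s - 1)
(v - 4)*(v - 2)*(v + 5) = v^3 - v^2 - 22*v + 40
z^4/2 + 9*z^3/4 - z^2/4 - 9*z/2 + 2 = (z/2 + 1)*(z - 1)*(z - 1/2)*(z + 4)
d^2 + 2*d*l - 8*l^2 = (d - 2*l)*(d + 4*l)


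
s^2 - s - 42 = (s - 7)*(s + 6)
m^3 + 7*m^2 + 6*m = m*(m + 1)*(m + 6)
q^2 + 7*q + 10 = (q + 2)*(q + 5)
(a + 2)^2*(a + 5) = a^3 + 9*a^2 + 24*a + 20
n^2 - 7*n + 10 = (n - 5)*(n - 2)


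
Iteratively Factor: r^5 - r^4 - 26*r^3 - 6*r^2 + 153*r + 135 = (r + 1)*(r^4 - 2*r^3 - 24*r^2 + 18*r + 135) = (r + 1)*(r + 3)*(r^3 - 5*r^2 - 9*r + 45) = (r - 5)*(r + 1)*(r + 3)*(r^2 - 9) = (r - 5)*(r - 3)*(r + 1)*(r + 3)*(r + 3)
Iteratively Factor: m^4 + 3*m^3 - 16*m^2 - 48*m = (m)*(m^3 + 3*m^2 - 16*m - 48) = m*(m + 4)*(m^2 - m - 12) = m*(m + 3)*(m + 4)*(m - 4)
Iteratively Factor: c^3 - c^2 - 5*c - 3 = (c + 1)*(c^2 - 2*c - 3) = (c - 3)*(c + 1)*(c + 1)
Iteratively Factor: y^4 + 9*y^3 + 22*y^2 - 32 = (y + 2)*(y^3 + 7*y^2 + 8*y - 16) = (y - 1)*(y + 2)*(y^2 + 8*y + 16) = (y - 1)*(y + 2)*(y + 4)*(y + 4)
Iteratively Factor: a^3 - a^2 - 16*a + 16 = (a + 4)*(a^2 - 5*a + 4) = (a - 4)*(a + 4)*(a - 1)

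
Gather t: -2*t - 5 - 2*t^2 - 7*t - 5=-2*t^2 - 9*t - 10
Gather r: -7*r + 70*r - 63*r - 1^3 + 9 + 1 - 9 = 0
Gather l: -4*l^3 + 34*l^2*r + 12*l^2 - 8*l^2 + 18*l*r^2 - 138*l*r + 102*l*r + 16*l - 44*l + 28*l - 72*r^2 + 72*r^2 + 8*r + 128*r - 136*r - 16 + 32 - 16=-4*l^3 + l^2*(34*r + 4) + l*(18*r^2 - 36*r)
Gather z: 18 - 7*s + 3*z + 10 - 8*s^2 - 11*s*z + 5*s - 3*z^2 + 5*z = -8*s^2 - 2*s - 3*z^2 + z*(8 - 11*s) + 28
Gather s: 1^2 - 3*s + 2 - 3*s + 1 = 4 - 6*s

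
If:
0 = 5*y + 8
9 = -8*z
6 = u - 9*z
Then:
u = -33/8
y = -8/5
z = -9/8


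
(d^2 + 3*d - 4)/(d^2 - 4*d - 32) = (d - 1)/(d - 8)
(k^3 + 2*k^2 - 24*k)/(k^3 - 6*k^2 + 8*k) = (k + 6)/(k - 2)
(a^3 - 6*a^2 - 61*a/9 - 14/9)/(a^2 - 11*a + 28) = (a^2 + a + 2/9)/(a - 4)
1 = 1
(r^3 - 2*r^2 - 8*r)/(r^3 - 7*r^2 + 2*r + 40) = r/(r - 5)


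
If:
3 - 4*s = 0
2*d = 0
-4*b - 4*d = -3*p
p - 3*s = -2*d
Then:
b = 27/16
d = 0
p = 9/4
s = 3/4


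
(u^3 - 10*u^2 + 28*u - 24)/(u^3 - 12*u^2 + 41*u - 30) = (u^2 - 4*u + 4)/(u^2 - 6*u + 5)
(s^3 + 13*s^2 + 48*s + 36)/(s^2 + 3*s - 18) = (s^2 + 7*s + 6)/(s - 3)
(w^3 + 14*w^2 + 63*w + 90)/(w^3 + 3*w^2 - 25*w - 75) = (w + 6)/(w - 5)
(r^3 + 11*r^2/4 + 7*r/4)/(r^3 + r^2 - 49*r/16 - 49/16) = 4*r/(4*r - 7)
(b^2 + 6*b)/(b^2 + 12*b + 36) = b/(b + 6)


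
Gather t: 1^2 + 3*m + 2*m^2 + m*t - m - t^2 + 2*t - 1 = 2*m^2 + 2*m - t^2 + t*(m + 2)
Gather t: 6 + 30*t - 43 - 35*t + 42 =5 - 5*t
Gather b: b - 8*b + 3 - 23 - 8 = -7*b - 28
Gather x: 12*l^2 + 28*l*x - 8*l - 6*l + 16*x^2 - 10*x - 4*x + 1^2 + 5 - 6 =12*l^2 - 14*l + 16*x^2 + x*(28*l - 14)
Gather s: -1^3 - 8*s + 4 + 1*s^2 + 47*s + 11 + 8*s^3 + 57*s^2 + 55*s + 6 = 8*s^3 + 58*s^2 + 94*s + 20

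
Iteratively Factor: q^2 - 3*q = (q - 3)*(q)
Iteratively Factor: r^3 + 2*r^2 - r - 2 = (r + 1)*(r^2 + r - 2) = (r + 1)*(r + 2)*(r - 1)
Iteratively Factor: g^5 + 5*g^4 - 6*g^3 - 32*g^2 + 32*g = (g - 2)*(g^4 + 7*g^3 + 8*g^2 - 16*g) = (g - 2)*(g + 4)*(g^3 + 3*g^2 - 4*g) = g*(g - 2)*(g + 4)*(g^2 + 3*g - 4) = g*(g - 2)*(g + 4)^2*(g - 1)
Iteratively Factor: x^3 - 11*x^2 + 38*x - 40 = (x - 2)*(x^2 - 9*x + 20) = (x - 4)*(x - 2)*(x - 5)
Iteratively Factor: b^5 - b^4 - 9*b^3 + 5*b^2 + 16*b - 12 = (b + 2)*(b^4 - 3*b^3 - 3*b^2 + 11*b - 6) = (b + 2)^2*(b^3 - 5*b^2 + 7*b - 3) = (b - 3)*(b + 2)^2*(b^2 - 2*b + 1) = (b - 3)*(b - 1)*(b + 2)^2*(b - 1)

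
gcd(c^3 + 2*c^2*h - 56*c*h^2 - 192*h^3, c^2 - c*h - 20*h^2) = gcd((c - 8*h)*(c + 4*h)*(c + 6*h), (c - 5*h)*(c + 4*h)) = c + 4*h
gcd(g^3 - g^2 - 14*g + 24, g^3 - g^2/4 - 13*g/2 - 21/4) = g - 3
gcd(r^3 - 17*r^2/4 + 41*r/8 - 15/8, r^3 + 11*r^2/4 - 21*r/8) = r - 3/4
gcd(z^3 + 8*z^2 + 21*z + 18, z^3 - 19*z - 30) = z^2 + 5*z + 6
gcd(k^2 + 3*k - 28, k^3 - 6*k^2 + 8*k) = k - 4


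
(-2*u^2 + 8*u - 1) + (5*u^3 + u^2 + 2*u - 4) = 5*u^3 - u^2 + 10*u - 5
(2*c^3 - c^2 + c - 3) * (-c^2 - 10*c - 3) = -2*c^5 - 19*c^4 + 3*c^3 - 4*c^2 + 27*c + 9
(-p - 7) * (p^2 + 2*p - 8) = -p^3 - 9*p^2 - 6*p + 56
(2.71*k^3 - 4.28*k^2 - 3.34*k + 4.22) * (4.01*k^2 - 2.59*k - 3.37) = 10.8671*k^5 - 24.1817*k^4 - 11.4409*k^3 + 39.9964*k^2 + 0.326000000000002*k - 14.2214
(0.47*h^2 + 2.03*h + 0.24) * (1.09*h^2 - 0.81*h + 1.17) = 0.5123*h^4 + 1.832*h^3 - 0.8328*h^2 + 2.1807*h + 0.2808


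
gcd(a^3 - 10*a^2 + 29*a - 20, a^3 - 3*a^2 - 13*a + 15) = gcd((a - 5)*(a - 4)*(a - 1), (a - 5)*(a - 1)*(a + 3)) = a^2 - 6*a + 5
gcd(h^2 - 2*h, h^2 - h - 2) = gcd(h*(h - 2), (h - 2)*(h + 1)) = h - 2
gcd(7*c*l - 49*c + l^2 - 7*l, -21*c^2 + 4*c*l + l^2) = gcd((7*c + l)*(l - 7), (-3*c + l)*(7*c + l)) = 7*c + l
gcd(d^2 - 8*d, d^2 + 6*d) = d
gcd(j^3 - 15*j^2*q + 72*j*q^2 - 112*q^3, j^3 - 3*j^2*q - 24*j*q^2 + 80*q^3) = j^2 - 8*j*q + 16*q^2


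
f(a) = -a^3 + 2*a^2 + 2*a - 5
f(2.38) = -2.39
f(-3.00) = 34.00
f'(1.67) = 0.31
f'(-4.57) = -78.93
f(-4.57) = 123.07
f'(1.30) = 2.13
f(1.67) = -0.74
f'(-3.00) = -37.00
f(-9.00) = 868.00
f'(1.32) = 2.05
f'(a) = -3*a^2 + 4*a + 2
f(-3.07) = 36.64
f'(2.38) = -5.47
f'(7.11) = -121.22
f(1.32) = -1.18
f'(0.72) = 3.32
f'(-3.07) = -38.55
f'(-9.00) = -277.00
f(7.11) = -249.10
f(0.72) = -2.90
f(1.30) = -1.22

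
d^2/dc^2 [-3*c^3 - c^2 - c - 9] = -18*c - 2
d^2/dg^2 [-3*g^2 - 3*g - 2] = -6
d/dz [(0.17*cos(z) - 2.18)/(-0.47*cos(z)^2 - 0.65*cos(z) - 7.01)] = (-0.0799*cos(z)^2 + 2.0492*cos(z) + 2.6087)*sin(z)/(0.2209*cos(z)^4 + 0.611*cos(z)^3 + 7.0119*cos(z)^2 + 9.113*cos(z) + 49.1401)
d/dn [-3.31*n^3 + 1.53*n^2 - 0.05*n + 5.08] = -9.93*n^2 + 3.06*n - 0.05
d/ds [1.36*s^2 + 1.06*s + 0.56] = 2.72*s + 1.06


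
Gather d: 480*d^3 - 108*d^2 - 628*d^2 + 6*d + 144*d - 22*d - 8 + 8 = 480*d^3 - 736*d^2 + 128*d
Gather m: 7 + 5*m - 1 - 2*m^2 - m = -2*m^2 + 4*m + 6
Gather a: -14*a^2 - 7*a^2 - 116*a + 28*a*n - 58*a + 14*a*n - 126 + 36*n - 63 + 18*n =-21*a^2 + a*(42*n - 174) + 54*n - 189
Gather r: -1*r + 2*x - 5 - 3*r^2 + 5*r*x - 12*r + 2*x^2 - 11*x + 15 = -3*r^2 + r*(5*x - 13) + 2*x^2 - 9*x + 10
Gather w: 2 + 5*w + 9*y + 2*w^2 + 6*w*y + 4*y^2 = 2*w^2 + w*(6*y + 5) + 4*y^2 + 9*y + 2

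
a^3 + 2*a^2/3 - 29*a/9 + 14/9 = (a - 1)*(a - 2/3)*(a + 7/3)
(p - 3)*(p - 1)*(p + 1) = p^3 - 3*p^2 - p + 3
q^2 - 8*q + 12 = (q - 6)*(q - 2)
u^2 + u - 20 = (u - 4)*(u + 5)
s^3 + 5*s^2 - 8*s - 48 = (s - 3)*(s + 4)^2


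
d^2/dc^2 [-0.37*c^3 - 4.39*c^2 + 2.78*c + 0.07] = -2.22*c - 8.78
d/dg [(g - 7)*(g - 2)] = 2*g - 9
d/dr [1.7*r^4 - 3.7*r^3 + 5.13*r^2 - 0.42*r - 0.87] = 6.8*r^3 - 11.1*r^2 + 10.26*r - 0.42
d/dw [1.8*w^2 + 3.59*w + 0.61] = 3.6*w + 3.59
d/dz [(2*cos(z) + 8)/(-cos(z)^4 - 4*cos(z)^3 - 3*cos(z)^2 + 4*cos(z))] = 32*(-3*cos(z)^4 - 24*cos(z)^3 - 51*cos(z)^2 - 24*cos(z) + 16)*sin(z)/((-16*sin(z)^2 + 15*cos(z) + cos(3*z))^2*cos(z)^2)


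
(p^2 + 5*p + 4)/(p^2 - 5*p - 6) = (p + 4)/(p - 6)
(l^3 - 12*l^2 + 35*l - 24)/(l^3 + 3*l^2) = (l^3 - 12*l^2 + 35*l - 24)/(l^2*(l + 3))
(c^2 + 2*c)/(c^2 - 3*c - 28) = c*(c + 2)/(c^2 - 3*c - 28)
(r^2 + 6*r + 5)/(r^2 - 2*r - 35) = (r + 1)/(r - 7)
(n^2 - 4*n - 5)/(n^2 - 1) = (n - 5)/(n - 1)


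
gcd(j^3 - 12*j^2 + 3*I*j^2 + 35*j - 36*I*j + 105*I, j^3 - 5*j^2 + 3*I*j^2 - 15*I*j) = j^2 + j*(-5 + 3*I) - 15*I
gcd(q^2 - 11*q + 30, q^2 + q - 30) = q - 5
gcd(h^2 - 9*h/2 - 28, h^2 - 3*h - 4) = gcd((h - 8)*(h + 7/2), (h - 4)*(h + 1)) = 1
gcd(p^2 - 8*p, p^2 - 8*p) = p^2 - 8*p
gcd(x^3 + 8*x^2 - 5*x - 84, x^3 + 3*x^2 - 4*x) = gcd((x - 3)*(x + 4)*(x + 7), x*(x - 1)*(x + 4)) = x + 4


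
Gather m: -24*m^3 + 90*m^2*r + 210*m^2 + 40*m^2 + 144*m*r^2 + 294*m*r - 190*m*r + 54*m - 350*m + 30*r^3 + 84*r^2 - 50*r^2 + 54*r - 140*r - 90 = -24*m^3 + m^2*(90*r + 250) + m*(144*r^2 + 104*r - 296) + 30*r^3 + 34*r^2 - 86*r - 90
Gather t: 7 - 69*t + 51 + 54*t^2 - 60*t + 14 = 54*t^2 - 129*t + 72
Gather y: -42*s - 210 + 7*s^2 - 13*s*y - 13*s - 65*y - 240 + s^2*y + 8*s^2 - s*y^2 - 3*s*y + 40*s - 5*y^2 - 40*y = 15*s^2 - 15*s + y^2*(-s - 5) + y*(s^2 - 16*s - 105) - 450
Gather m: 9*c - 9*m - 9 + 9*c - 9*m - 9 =18*c - 18*m - 18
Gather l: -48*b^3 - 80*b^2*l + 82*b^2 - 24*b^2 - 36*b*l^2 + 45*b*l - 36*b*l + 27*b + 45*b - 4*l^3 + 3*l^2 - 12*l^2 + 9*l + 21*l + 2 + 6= -48*b^3 + 58*b^2 + 72*b - 4*l^3 + l^2*(-36*b - 9) + l*(-80*b^2 + 9*b + 30) + 8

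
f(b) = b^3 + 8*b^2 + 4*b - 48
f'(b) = 3*b^2 + 16*b + 4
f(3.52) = 108.82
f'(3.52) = 97.49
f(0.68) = -41.27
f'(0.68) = 16.27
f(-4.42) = 4.26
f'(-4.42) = -8.11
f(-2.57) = -22.42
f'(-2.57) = -17.31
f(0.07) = -47.68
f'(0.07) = 5.13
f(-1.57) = -38.43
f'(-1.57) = -13.73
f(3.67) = 123.86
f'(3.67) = 103.13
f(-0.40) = -48.38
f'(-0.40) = -1.92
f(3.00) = 63.00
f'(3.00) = 79.00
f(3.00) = 63.00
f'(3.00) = 79.00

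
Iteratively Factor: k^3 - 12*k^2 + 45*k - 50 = (k - 5)*(k^2 - 7*k + 10) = (k - 5)^2*(k - 2)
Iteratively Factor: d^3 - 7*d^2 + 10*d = (d - 5)*(d^2 - 2*d) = d*(d - 5)*(d - 2)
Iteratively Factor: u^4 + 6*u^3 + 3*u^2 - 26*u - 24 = (u + 3)*(u^3 + 3*u^2 - 6*u - 8) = (u + 1)*(u + 3)*(u^2 + 2*u - 8) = (u - 2)*(u + 1)*(u + 3)*(u + 4)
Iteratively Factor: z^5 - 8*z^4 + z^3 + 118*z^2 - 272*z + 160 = (z - 1)*(z^4 - 7*z^3 - 6*z^2 + 112*z - 160) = (z - 5)*(z - 1)*(z^3 - 2*z^2 - 16*z + 32) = (z - 5)*(z - 2)*(z - 1)*(z^2 - 16) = (z - 5)*(z - 2)*(z - 1)*(z + 4)*(z - 4)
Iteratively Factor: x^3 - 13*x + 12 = (x + 4)*(x^2 - 4*x + 3) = (x - 3)*(x + 4)*(x - 1)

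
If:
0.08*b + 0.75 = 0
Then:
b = -9.38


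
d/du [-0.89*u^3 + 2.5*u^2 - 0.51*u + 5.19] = -2.67*u^2 + 5.0*u - 0.51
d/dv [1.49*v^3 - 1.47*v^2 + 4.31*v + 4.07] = 4.47*v^2 - 2.94*v + 4.31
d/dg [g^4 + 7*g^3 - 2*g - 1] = 4*g^3 + 21*g^2 - 2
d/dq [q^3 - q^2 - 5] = q*(3*q - 2)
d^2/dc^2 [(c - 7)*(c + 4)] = 2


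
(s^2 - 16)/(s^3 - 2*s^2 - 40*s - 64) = (s - 4)/(s^2 - 6*s - 16)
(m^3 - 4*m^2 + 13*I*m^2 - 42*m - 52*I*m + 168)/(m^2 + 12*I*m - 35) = (m^2 + m*(-4 + 6*I) - 24*I)/(m + 5*I)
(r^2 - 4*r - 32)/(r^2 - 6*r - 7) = (-r^2 + 4*r + 32)/(-r^2 + 6*r + 7)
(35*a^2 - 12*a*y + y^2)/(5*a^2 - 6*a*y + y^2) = (-7*a + y)/(-a + y)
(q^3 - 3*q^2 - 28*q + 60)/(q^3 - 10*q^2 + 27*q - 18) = (q^2 + 3*q - 10)/(q^2 - 4*q + 3)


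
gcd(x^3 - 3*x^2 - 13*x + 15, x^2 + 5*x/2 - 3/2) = x + 3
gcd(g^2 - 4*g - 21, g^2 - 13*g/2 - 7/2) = g - 7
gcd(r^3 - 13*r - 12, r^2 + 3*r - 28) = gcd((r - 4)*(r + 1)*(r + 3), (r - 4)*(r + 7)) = r - 4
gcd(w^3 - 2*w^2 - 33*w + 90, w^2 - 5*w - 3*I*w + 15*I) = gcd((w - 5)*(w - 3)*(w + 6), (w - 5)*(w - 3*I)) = w - 5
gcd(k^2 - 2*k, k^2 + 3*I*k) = k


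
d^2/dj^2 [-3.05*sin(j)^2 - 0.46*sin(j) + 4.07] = 0.46*sin(j) - 6.1*cos(2*j)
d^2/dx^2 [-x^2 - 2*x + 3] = -2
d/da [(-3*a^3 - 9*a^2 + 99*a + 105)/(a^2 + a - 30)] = 3*(-a^2 - 12*a - 41)/(a^2 + 12*a + 36)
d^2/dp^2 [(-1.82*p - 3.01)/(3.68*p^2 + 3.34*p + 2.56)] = (-(1.82*p + 3.01)*(7.36*p + 3.34)*(14.72*p + 6.68) + (40.1856*p + 34.3112)*(3.68*p^2 + 3.34*p + 2.56))/(3.68*p^2 + 3.34*p + 2.56)^3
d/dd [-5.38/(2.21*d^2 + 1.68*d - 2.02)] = (23.7796*d + 9.0384)/(2.21*d^2 + 1.68*d - 2.02)^2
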